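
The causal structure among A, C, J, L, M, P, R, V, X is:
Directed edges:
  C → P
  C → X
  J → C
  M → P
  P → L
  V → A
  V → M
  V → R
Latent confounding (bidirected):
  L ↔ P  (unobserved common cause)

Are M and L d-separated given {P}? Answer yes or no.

No — M and L are d-connected given {P}.

Bayes-Ball from M | {P} reaches {A,C,J,L,R,V,X}.
L ∈ reach(M|{P}) ⇒ M ⊥̸ L | {P}.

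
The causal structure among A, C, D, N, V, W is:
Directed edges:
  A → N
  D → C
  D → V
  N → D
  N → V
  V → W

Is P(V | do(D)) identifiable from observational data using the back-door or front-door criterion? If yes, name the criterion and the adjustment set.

desc(D)\{D}={C,V,W}; candidates ⊆ {A,N}.
size 0: {}; under {} D still reaches {A,N,V,W} ∋ V.
{N}: D⊥V given {N} in G with D→· removed — back-door holds.
P(V|do(D)) = Σ_{N} P(V|D,N)·P(N).

P(V|do(D)): backdoor, adjust for {N}.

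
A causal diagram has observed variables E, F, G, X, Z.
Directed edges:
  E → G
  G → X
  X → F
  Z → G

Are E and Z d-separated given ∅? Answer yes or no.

Bayes-Ball from E | ∅ reaches {F,G,X}.
Z ∉ reach(E|∅) ⇒ E ⊥ Z | ∅.

Yes — E ⊥ Z | ∅.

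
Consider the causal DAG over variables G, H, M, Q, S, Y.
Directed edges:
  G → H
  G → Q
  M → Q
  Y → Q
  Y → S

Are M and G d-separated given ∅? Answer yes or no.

Bayes-Ball from M | ∅ reaches {Q}.
G ∉ reach(M|∅) ⇒ M ⊥ G | ∅.

Yes — M ⊥ G | ∅.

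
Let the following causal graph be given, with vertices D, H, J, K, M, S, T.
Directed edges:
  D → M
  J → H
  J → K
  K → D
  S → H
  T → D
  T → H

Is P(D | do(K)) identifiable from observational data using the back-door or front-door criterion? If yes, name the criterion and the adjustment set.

P(D|do(K)): backdoor, adjust for ∅.

desc(K)\{K}={D,M}; candidates ⊆ {H,J,S,T}.
∅: K⊥D given ∅ in G with K→· removed — back-door holds.
P(D|do(K)) = P(D|K) — no adjustment needed.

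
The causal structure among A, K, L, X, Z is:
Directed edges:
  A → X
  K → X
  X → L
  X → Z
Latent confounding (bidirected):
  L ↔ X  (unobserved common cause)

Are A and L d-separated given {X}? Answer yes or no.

No — A and L are d-connected given {X}.

Bayes-Ball from A | {X} reaches {K,L}.
L ∈ reach(A|{X}) ⇒ A ⊥̸ L | {X}.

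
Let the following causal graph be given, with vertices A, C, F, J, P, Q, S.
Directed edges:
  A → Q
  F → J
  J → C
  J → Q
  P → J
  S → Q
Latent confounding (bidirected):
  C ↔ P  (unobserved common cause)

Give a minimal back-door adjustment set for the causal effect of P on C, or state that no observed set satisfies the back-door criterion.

desc(P)\{P}={C,J,Q}; candidates ⊆ {A,F,S}.
P↔C: latent back-door arc(s) into P.
size 0: {}; under {} P still reaches {C} ∋ C.
size 1: {A}, {F}, {S}; under {A} P still reaches {C} ∋ C.
size 2: {A,F}, {A,S}, {F,S}; under {A,F} P still reaches {C} ∋ C.
P↔C cannot be blocked by any observed set — no back-door set.

P→C: no observed back-door set.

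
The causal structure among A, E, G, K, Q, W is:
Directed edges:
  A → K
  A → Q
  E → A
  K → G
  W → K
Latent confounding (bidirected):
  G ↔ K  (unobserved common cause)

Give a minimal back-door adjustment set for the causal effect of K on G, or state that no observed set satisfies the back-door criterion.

desc(K)\{K}={G}; candidates ⊆ {A,E,Q,W}.
K↔G: latent back-door arc(s) into K.
size 0: {}; under {} K still reaches {A,E,G,Q,W} ∋ G.
size 1: {A}, {E}, {Q} …(+1); under {A} K still reaches {G,W} ∋ G.
size 2: {A,E}, {A,Q}, {A,W} …(+3); under {A,E} K still reaches {G,W} ∋ G.
K↔G cannot be blocked by any observed set — no back-door set.

K→G: no observed back-door set.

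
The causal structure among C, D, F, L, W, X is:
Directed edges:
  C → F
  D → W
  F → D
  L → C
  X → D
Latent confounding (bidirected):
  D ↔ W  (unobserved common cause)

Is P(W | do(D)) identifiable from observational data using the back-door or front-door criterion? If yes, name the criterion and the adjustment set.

desc(D)\{D}={W}; candidates ⊆ {C,F,L,X}.
D↔W: latent back-door arc(s) into D.
size 0: {}; under {} D still reaches {C,F,L,W,X} ∋ W.
size 1: {C}, {F}, {L} …(+1); under {C} D still reaches {F,W,X} ∋ W.
size 2: {C,F}, {C,L}, {C,X} …(+3); under {C,F} D still reaches {W,X} ∋ W.
D↔W cannot be blocked by any observed set — no back-door set.
No mediator lies on a directed D→…→W path.
Neither criterion identifies P(W|do(D)) in this graph.

P(W|do(D)): not identifiable (no BD/FD set).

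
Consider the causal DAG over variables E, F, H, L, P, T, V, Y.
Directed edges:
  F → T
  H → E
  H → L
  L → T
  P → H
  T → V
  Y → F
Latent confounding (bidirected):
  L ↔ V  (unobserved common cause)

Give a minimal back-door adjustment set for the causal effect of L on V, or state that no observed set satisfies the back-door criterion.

L→V: no observed back-door set.

desc(L)\{L}={T,V}; candidates ⊆ {E,F,H,P,Y}.
L↔V: latent back-door arc(s) into L.
size 0: {}; under {} L still reaches {E,H,P,V} ∋ V.
size 1: {E}, {F}, {H} …(+2); under {E} L still reaches {H,P,V} ∋ V.
size 2: {E,F}, {E,H}, {E,P} …(+7); under {E,F} L still reaches {H,P,V} ∋ V.
L↔V cannot be blocked by any observed set — no back-door set.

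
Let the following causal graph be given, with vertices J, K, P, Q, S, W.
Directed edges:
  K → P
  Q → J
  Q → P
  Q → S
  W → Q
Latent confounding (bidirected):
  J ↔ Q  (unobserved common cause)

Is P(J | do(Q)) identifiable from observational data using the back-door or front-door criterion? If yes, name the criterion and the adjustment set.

P(J|do(Q)): not identifiable (no BD/FD set).

desc(Q)\{Q}={J,P,S}; candidates ⊆ {K,W}.
Q↔J: latent back-door arc(s) into Q.
size 0: {}; under {} Q still reaches {J,W} ∋ J.
size 1: {K}, {W}; under {K} Q still reaches {J,W} ∋ J.
size 2: {K,W}; under {K,W} Q still reaches {J} ∋ J.
Q↔J cannot be blocked by any observed set — no back-door set.
No mediator lies on a directed Q→…→J path.
Neither criterion identifies P(J|do(Q)) in this graph.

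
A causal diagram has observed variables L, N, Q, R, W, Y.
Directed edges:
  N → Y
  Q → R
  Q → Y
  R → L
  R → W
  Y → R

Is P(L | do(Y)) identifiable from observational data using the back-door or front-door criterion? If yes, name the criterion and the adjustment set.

P(L|do(Y)): backdoor, adjust for {Q}.

desc(Y)\{Y}={L,R,W}; candidates ⊆ {N,Q}.
size 0: {}; under {} Y still reaches {L,N,Q,R,W} ∋ L.
{Q}: Y⊥L given {Q} in G with Y→· removed — back-door holds.
P(L|do(Y)) = Σ_{Q} P(L|Y,Q)·P(Q).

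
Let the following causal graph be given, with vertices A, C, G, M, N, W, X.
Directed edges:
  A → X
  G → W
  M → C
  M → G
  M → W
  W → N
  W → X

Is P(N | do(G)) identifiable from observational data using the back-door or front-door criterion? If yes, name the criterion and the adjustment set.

desc(G)\{G}={N,W,X}; candidates ⊆ {A,C,M}.
size 0: {}; under {} G still reaches {C,M,N,W,X} ∋ N.
{M}: G⊥N given {M} in G with G→· removed — back-door holds.
P(N|do(G)) = Σ_{M} P(N|G,M)·P(M).

P(N|do(G)): backdoor, adjust for {M}.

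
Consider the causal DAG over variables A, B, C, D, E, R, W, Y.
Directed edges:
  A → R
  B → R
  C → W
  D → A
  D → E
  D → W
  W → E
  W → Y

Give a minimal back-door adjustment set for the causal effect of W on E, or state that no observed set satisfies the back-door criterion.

W→E: minimal back-door set {D}.

desc(W)\{W}={E,Y}; candidates ⊆ {A,B,C,D,R}.
size 0: {}; under {} W still reaches {A,C,D,E,R} ∋ E.
{D}: W⊥E given {D} in G with W→· removed — back-door holds.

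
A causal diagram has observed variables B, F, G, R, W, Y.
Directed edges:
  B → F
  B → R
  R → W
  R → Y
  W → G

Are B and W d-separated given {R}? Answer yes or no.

Bayes-Ball from B | {R} reaches {F}.
W ∉ reach(B|{R}) ⇒ B ⊥ W | {R}.

Yes — B ⊥ W | {R}.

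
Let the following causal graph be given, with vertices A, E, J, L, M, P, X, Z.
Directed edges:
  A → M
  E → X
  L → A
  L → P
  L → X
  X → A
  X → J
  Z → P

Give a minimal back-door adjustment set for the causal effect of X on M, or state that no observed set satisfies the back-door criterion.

desc(X)\{X}={A,J,M}; candidates ⊆ {E,L,P,Z}.
size 0: {}; under {} X still reaches {A,E,L,M,P} ∋ M.
{L}: X⊥M given {L} in G with X→· removed — back-door holds.

X→M: minimal back-door set {L}.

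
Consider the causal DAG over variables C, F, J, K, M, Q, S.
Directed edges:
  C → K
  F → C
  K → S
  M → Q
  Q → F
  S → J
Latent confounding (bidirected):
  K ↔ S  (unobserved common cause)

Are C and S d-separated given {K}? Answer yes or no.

No — C and S are d-connected given {K}.

Bayes-Ball from C | {K} reaches {F,J,M,Q,S}.
S ∈ reach(C|{K}) ⇒ C ⊥̸ S | {K}.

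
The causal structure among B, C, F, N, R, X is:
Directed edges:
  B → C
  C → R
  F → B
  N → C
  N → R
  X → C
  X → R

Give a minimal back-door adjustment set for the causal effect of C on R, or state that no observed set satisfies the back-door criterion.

desc(C)\{C}={R}; candidates ⊆ {B,F,N,X}.
size 0: {}; under {} C still reaches {B,F,N,R,X} ∋ R.
size 1: {B}, {F}, {N} …(+1); under {B} C still reaches {N,R,X} ∋ R.
{N,X}: C⊥R given {N,X} in G with C→· removed — back-door holds.

C→R: minimal back-door set {N, X}.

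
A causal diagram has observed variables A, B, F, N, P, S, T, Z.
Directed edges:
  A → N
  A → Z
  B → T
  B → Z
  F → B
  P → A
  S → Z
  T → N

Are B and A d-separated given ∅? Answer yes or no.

Yes — B ⊥ A | ∅.

Bayes-Ball from B | ∅ reaches {F,N,T,Z}.
A ∉ reach(B|∅) ⇒ B ⊥ A | ∅.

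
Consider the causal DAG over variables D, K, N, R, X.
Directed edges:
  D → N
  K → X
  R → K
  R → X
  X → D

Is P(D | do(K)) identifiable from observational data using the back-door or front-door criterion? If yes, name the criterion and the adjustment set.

P(D|do(K)): backdoor, adjust for {R}.

desc(K)\{K}={D,N,X}; candidates ⊆ {R}.
size 0: {}; under {} K still reaches {D,N,R,X} ∋ D.
{R}: K⊥D given {R} in G with K→· removed — back-door holds.
P(D|do(K)) = Σ_{R} P(D|K,R)·P(R).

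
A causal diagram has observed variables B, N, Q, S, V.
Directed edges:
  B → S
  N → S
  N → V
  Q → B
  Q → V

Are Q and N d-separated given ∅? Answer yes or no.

Bayes-Ball from Q | ∅ reaches {B,S,V}.
N ∉ reach(Q|∅) ⇒ Q ⊥ N | ∅.

Yes — Q ⊥ N | ∅.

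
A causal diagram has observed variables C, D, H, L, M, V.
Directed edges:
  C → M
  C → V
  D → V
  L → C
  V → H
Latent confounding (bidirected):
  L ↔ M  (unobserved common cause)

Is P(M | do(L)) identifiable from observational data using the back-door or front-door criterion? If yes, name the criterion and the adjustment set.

desc(L)\{L}={C,H,M,V}; candidates ⊆ {D}.
L↔M: latent back-door arc(s) into L.
size 0: {}; under {} L still reaches {M} ∋ M.
size 1: {D}; under {D} L still reaches {M} ∋ M.
L↔M cannot be blocked by any observed set — no back-door set.
{C}: (i) intercepts every directed L→M path; (ii) no back-door L→{C}; (iii) {L} blocks every back-door {C}→M. Front-door holds.
P(M|do(L)) = Σ_{C} P(C|L) Σ_{L'} P(M|C,L')P(L').

P(M|do(L)): frontdoor, adjust for {C}.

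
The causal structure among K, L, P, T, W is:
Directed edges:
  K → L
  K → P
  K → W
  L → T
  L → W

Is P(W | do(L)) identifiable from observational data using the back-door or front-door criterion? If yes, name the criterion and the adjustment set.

desc(L)\{L}={T,W}; candidates ⊆ {K,P}.
size 0: {}; under {} L still reaches {K,P,W} ∋ W.
{K}: L⊥W given {K} in G with L→· removed — back-door holds.
P(W|do(L)) = Σ_{K} P(W|L,K)·P(K).

P(W|do(L)): backdoor, adjust for {K}.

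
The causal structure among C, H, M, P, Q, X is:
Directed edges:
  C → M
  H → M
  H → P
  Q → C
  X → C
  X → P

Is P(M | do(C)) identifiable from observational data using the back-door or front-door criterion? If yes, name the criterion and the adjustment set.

P(M|do(C)): backdoor, adjust for ∅.

desc(C)\{C}={M}; candidates ⊆ {H,P,Q,X}.
∅: C⊥M given ∅ in G with C→· removed — back-door holds.
P(M|do(C)) = P(M|C) — no adjustment needed.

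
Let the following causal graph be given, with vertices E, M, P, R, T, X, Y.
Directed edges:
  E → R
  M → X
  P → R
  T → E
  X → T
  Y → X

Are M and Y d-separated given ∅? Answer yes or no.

Bayes-Ball from M | ∅ reaches {E,R,T,X}.
Y ∉ reach(M|∅) ⇒ M ⊥ Y | ∅.

Yes — M ⊥ Y | ∅.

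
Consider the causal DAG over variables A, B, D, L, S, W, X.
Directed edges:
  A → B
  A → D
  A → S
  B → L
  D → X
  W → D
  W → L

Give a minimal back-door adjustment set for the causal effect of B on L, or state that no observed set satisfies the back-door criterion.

B→L: minimal back-door set ∅.

desc(B)\{B}={L}; candidates ⊆ {A,D,S,W,X}.
∅: B⊥L given ∅ in G with B→· removed — back-door holds.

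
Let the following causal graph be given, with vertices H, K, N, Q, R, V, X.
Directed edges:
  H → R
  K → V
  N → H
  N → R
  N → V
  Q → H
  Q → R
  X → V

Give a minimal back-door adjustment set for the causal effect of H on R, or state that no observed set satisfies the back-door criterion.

desc(H)\{H}={R}; candidates ⊆ {K,N,Q,V,X}.
size 0: {}; under {} H still reaches {N,Q,R,V} ∋ R.
size 1: {K}, {N}, {Q} …(+2); under {K} H still reaches {N,Q,R,V} ∋ R.
{N,Q}: H⊥R given {N,Q} in G with H→· removed — back-door holds.

H→R: minimal back-door set {N, Q}.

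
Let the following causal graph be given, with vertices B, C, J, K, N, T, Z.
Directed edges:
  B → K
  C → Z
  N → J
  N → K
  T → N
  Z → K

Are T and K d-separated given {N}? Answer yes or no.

Bayes-Ball from T | {N} reaches ∅.
K ∉ reach(T|{N}) ⇒ T ⊥ K | {N}.

Yes — T ⊥ K | {N}.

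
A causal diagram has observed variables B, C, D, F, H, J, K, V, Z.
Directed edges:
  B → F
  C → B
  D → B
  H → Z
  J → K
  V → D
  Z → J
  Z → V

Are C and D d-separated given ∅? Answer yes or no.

Yes — C ⊥ D | ∅.

Bayes-Ball from C | ∅ reaches {B,F}.
D ∉ reach(C|∅) ⇒ C ⊥ D | ∅.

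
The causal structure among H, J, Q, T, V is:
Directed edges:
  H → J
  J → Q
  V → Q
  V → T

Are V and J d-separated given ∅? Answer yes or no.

Yes — V ⊥ J | ∅.

Bayes-Ball from V | ∅ reaches {Q,T}.
J ∉ reach(V|∅) ⇒ V ⊥ J | ∅.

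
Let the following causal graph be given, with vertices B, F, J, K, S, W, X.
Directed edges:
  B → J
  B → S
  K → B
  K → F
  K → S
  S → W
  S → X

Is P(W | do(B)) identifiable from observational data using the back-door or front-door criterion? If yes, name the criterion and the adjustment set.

desc(B)\{B}={J,S,W,X}; candidates ⊆ {F,K}.
size 0: {}; under {} B still reaches {F,K,S,W,X} ∋ W.
{K}: B⊥W given {K} in G with B→· removed — back-door holds.
P(W|do(B)) = Σ_{K} P(W|B,K)·P(K).

P(W|do(B)): backdoor, adjust for {K}.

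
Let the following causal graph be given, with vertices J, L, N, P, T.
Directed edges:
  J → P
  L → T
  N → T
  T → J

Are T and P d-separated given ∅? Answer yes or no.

No — T and P are d-connected given ∅.

Bayes-Ball from T | ∅ reaches {J,L,N,P}.
P ∈ reach(T|∅) ⇒ T ⊥̸ P | ∅.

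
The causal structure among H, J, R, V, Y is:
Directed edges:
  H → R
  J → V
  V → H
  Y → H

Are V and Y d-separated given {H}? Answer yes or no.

No — V and Y are d-connected given {H}.

Bayes-Ball from V | {H} reaches {J,Y}.
Y ∈ reach(V|{H}) ⇒ V ⊥̸ Y | {H}.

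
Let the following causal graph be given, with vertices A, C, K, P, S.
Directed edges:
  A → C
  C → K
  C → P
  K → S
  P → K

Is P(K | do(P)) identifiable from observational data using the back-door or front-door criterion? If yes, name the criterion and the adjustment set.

desc(P)\{P}={K,S}; candidates ⊆ {A,C}.
size 0: {}; under {} P still reaches {A,C,K,S} ∋ K.
{C}: P⊥K given {C} in G with P→· removed — back-door holds.
P(K|do(P)) = Σ_{C} P(K|P,C)·P(C).

P(K|do(P)): backdoor, adjust for {C}.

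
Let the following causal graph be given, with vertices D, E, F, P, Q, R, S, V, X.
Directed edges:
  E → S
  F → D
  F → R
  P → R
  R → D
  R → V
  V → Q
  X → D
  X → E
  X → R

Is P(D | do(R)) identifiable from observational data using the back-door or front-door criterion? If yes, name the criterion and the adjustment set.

desc(R)\{R}={D,Q,V}; candidates ⊆ {E,F,P,S,X}.
size 0: {}; under {} R still reaches {D,E,F,P,S,X} ∋ D.
size 1: {E}, {F}, {P} …(+2); under {E} R still reaches {D,F,P,X} ∋ D.
{F,X}: R⊥D given {F,X} in G with R→· removed — back-door holds.
P(D|do(R)) = Σ_{F,X} P(D|R,F,X)·P(F,X).

P(D|do(R)): backdoor, adjust for {F, X}.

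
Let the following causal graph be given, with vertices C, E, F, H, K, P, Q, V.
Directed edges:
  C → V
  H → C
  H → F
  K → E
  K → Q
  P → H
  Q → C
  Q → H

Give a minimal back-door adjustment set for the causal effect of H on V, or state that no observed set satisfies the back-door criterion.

H→V: minimal back-door set {Q}.

desc(H)\{H}={C,F,V}; candidates ⊆ {E,K,P,Q}.
size 0: {}; under {} H still reaches {C,E,K,P,Q,V} ∋ V.
{Q}: H⊥V given {Q} in G with H→· removed — back-door holds.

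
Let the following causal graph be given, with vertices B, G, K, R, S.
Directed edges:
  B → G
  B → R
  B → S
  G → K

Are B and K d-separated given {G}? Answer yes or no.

Bayes-Ball from B | {G} reaches {R,S}.
K ∉ reach(B|{G}) ⇒ B ⊥ K | {G}.

Yes — B ⊥ K | {G}.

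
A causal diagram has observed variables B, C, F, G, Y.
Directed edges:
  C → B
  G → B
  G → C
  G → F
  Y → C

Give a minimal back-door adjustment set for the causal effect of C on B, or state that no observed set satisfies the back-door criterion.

desc(C)\{C}={B}; candidates ⊆ {F,G,Y}.
size 0: {}; under {} C still reaches {B,F,G,Y} ∋ B.
{G}: C⊥B given {G} in G with C→· removed — back-door holds.

C→B: minimal back-door set {G}.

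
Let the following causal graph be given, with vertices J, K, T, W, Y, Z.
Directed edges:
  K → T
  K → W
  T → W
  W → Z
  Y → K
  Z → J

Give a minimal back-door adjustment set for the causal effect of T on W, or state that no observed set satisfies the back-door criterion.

desc(T)\{T}={J,W,Z}; candidates ⊆ {K,Y}.
size 0: {}; under {} T still reaches {J,K,W,Y,Z} ∋ W.
{K}: T⊥W given {K} in G with T→· removed — back-door holds.

T→W: minimal back-door set {K}.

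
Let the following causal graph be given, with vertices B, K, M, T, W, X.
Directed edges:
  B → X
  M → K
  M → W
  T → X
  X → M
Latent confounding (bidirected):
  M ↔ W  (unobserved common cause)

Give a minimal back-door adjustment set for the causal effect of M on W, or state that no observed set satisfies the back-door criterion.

desc(M)\{M}={K,W}; candidates ⊆ {B,T,X}.
M↔W: latent back-door arc(s) into M.
size 0: {}; under {} M still reaches {B,T,W,X} ∋ W.
size 1: {B}, {T}, {X}; under {B} M still reaches {T,W,X} ∋ W.
size 2: {B,T}, {B,X}, {T,X}; under {B,T} M still reaches {W,X} ∋ W.
M↔W cannot be blocked by any observed set — no back-door set.

M→W: no observed back-door set.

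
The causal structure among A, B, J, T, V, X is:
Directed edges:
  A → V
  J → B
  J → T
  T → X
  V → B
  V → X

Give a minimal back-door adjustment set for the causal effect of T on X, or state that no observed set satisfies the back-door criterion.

desc(T)\{T}={X}; candidates ⊆ {A,B,J,V}.
∅: T⊥X given ∅ in G with T→· removed — back-door holds.

T→X: minimal back-door set ∅.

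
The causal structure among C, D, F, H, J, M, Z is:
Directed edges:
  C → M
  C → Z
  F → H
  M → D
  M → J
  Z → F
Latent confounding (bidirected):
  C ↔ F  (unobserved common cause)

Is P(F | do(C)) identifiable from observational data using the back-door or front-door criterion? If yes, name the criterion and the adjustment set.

desc(C)\{C}={D,F,H,J,M,Z}; candidates ⊆ {—}.
C↔F: latent back-door arc(s) into C.
size 0: {}; under {} C still reaches {F,H} ∋ F.
C↔F cannot be blocked by any observed set — no back-door set.
{Z}: (i) intercepts every directed C→F path; (ii) no back-door C→{Z}; (iii) {C} blocks every back-door {Z}→F. Front-door holds.
P(F|do(C)) = Σ_{Z} P(Z|C) Σ_{C'} P(F|Z,C')P(C').

P(F|do(C)): frontdoor, adjust for {Z}.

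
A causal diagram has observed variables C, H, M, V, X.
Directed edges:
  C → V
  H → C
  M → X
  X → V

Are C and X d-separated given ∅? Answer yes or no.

Yes — C ⊥ X | ∅.

Bayes-Ball from C | ∅ reaches {H,V}.
X ∉ reach(C|∅) ⇒ C ⊥ X | ∅.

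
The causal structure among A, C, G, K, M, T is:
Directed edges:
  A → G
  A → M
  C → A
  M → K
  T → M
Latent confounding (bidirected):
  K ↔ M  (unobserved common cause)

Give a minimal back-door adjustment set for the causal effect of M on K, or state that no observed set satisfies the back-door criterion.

M→K: no observed back-door set.

desc(M)\{M}={K}; candidates ⊆ {A,C,G,T}.
M↔K: latent back-door arc(s) into M.
size 0: {}; under {} M still reaches {A,C,G,K,T} ∋ K.
size 1: {A}, {C}, {G} …(+1); under {A} M still reaches {K,T} ∋ K.
size 2: {A,C}, {A,G}, {A,T} …(+3); under {A,C} M still reaches {K,T} ∋ K.
M↔K cannot be blocked by any observed set — no back-door set.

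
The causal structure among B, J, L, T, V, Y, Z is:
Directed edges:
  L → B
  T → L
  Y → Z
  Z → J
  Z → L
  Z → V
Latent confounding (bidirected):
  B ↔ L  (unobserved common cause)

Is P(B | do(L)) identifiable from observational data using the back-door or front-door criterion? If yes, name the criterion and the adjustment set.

P(B|do(L)): not identifiable (no BD/FD set).

desc(L)\{L}={B}; candidates ⊆ {J,T,V,Y,Z}.
L↔B: latent back-door arc(s) into L.
size 0: {}; under {} L still reaches {B,J,T,V,Y,Z} ∋ B.
size 1: {J}, {T}, {V} …(+2); under {J} L still reaches {B,T,V,Y,Z} ∋ B.
size 2: {J,T}, {J,V}, {J,Y} …(+7); under {J,T} L still reaches {B,V,Y,Z} ∋ B.
L↔B cannot be blocked by any observed set — no back-door set.
No mediator lies on a directed L→…→B path.
Neither criterion identifies P(B|do(L)) in this graph.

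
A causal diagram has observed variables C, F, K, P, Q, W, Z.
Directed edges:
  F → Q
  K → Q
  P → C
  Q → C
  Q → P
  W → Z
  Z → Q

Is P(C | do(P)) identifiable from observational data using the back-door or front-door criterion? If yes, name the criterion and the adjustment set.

P(C|do(P)): backdoor, adjust for {Q}.

desc(P)\{P}={C}; candidates ⊆ {F,K,Q,W,Z}.
size 0: {}; under {} P still reaches {C,F,K,Q,W,Z} ∋ C.
{Q}: P⊥C given {Q} in G with P→· removed — back-door holds.
P(C|do(P)) = Σ_{Q} P(C|P,Q)·P(Q).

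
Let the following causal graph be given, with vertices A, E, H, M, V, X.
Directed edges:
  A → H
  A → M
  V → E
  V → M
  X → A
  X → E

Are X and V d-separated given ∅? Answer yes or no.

Bayes-Ball from X | ∅ reaches {A,E,H,M}.
V ∉ reach(X|∅) ⇒ X ⊥ V | ∅.

Yes — X ⊥ V | ∅.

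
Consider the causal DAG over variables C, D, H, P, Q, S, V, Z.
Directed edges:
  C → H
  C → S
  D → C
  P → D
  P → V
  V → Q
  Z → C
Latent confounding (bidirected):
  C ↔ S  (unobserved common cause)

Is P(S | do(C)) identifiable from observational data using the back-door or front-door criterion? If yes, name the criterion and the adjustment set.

P(S|do(C)): not identifiable (no BD/FD set).

desc(C)\{C}={H,S}; candidates ⊆ {D,P,Q,V,Z}.
C↔S: latent back-door arc(s) into C.
size 0: {}; under {} C still reaches {D,P,Q,S,V,Z} ∋ S.
size 1: {D}, {P}, {Q} …(+2); under {D} C still reaches {S,Z} ∋ S.
size 2: {D,P}, {D,Q}, {D,V} …(+7); under {D,P} C still reaches {S,Z} ∋ S.
C↔S cannot be blocked by any observed set — no back-door set.
No mediator lies on a directed C→…→S path.
Neither criterion identifies P(S|do(C)) in this graph.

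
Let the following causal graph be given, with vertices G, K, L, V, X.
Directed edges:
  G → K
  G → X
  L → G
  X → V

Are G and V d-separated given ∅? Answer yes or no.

Bayes-Ball from G | ∅ reaches {K,L,V,X}.
V ∈ reach(G|∅) ⇒ G ⊥̸ V | ∅.

No — G and V are d-connected given ∅.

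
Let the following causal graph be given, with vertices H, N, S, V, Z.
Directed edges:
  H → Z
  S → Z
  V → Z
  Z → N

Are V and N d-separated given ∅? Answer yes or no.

Bayes-Ball from V | ∅ reaches {N,Z}.
N ∈ reach(V|∅) ⇒ V ⊥̸ N | ∅.

No — V and N are d-connected given ∅.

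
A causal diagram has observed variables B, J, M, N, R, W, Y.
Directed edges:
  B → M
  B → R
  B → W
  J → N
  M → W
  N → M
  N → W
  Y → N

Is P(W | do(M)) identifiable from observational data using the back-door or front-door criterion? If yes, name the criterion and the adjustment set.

P(W|do(M)): backdoor, adjust for {B, N}.

desc(M)\{M}={W}; candidates ⊆ {B,J,N,R,Y}.
size 0: {}; under {} M still reaches {B,J,N,R,W,Y} ∋ W.
size 1: {B}, {J}, {N} …(+2); under {B} M still reaches {J,N,W,Y} ∋ W.
{B,N}: M⊥W given {B,N} in G with M→· removed — back-door holds.
P(W|do(M)) = Σ_{B,N} P(W|M,B,N)·P(B,N).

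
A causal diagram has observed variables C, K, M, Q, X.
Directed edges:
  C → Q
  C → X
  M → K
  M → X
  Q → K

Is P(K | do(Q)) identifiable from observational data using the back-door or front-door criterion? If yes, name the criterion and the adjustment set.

desc(Q)\{Q}={K}; candidates ⊆ {C,M,X}.
∅: Q⊥K given ∅ in G with Q→· removed — back-door holds.
P(K|do(Q)) = P(K|Q) — no adjustment needed.

P(K|do(Q)): backdoor, adjust for ∅.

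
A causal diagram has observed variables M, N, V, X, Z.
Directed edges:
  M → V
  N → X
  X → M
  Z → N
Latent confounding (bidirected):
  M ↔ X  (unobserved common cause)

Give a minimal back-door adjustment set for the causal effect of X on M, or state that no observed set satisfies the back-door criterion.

desc(X)\{X}={M,V}; candidates ⊆ {N,Z}.
X↔M: latent back-door arc(s) into X.
size 0: {}; under {} X still reaches {M,N,V,Z} ∋ M.
size 1: {N}, {Z}; under {N} X still reaches {M,V} ∋ M.
size 2: {N,Z}; under {N,Z} X still reaches {M,V} ∋ M.
X↔M cannot be blocked by any observed set — no back-door set.

X→M: no observed back-door set.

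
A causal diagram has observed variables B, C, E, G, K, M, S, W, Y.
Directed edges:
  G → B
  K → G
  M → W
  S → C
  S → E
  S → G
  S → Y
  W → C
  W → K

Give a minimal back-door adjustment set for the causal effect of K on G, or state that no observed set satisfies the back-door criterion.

desc(K)\{K}={B,G}; candidates ⊆ {C,E,M,S,W,Y}.
∅: K⊥G given ∅ in G with K→· removed — back-door holds.

K→G: minimal back-door set ∅.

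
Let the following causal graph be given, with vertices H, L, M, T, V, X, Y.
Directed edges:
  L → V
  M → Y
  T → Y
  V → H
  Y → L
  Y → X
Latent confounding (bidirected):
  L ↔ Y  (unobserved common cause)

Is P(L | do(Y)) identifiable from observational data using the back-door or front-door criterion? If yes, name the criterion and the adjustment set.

P(L|do(Y)): not identifiable (no BD/FD set).

desc(Y)\{Y}={H,L,V,X}; candidates ⊆ {M,T}.
Y↔L: latent back-door arc(s) into Y.
size 0: {}; under {} Y still reaches {H,L,M,T,V} ∋ L.
size 1: {M}, {T}; under {M} Y still reaches {H,L,T,V} ∋ L.
size 2: {M,T}; under {M,T} Y still reaches {H,L,V} ∋ L.
Y↔L cannot be blocked by any observed set — no back-door set.
No mediator lies on a directed Y→…→L path.
Neither criterion identifies P(L|do(Y)) in this graph.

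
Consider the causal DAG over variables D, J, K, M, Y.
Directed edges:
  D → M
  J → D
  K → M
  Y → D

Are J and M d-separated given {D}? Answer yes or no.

Yes — J ⊥ M | {D}.

Bayes-Ball from J | {D} reaches {Y}.
M ∉ reach(J|{D}) ⇒ J ⊥ M | {D}.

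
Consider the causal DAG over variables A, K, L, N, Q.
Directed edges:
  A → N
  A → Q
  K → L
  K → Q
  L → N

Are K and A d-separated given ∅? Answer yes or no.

Yes — K ⊥ A | ∅.

Bayes-Ball from K | ∅ reaches {L,N,Q}.
A ∉ reach(K|∅) ⇒ K ⊥ A | ∅.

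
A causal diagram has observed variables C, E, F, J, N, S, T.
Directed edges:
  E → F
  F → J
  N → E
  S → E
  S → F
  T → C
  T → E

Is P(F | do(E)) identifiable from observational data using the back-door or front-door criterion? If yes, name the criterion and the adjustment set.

desc(E)\{E}={F,J}; candidates ⊆ {C,N,S,T}.
size 0: {}; under {} E still reaches {C,F,J,N,S,T} ∋ F.
{S}: E⊥F given {S} in G with E→· removed — back-door holds.
P(F|do(E)) = Σ_{S} P(F|E,S)·P(S).

P(F|do(E)): backdoor, adjust for {S}.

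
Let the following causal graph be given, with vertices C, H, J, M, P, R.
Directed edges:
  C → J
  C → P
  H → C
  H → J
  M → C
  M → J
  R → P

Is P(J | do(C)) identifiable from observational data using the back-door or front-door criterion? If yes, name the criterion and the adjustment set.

desc(C)\{C}={J,P}; candidates ⊆ {H,M,R}.
size 0: {}; under {} C still reaches {H,J,M} ∋ J.
size 1: {H}, {M}, {R}; under {H} C still reaches {J,M} ∋ J.
{H,M}: C⊥J given {H,M} in G with C→· removed — back-door holds.
P(J|do(C)) = Σ_{H,M} P(J|C,H,M)·P(H,M).

P(J|do(C)): backdoor, adjust for {H, M}.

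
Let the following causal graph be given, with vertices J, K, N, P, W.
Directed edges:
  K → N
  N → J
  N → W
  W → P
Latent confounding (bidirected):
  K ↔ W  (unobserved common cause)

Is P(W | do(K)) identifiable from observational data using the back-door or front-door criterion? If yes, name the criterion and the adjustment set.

desc(K)\{K}={J,N,P,W}; candidates ⊆ {—}.
K↔W: latent back-door arc(s) into K.
size 0: {}; under {} K still reaches {P,W} ∋ W.
K↔W cannot be blocked by any observed set — no back-door set.
{N}: (i) intercepts every directed K→W path; (ii) no back-door K→{N}; (iii) {K} blocks every back-door {N}→W. Front-door holds.
P(W|do(K)) = Σ_{N} P(N|K) Σ_{K'} P(W|N,K')P(K').

P(W|do(K)): frontdoor, adjust for {N}.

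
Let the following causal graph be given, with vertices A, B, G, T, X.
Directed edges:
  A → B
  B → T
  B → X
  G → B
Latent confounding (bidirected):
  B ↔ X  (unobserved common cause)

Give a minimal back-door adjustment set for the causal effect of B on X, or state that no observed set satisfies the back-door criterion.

B→X: no observed back-door set.

desc(B)\{B}={T,X}; candidates ⊆ {A,G}.
B↔X: latent back-door arc(s) into B.
size 0: {}; under {} B still reaches {A,G,X} ∋ X.
size 1: {A}, {G}; under {A} B still reaches {G,X} ∋ X.
size 2: {A,G}; under {A,G} B still reaches {X} ∋ X.
B↔X cannot be blocked by any observed set — no back-door set.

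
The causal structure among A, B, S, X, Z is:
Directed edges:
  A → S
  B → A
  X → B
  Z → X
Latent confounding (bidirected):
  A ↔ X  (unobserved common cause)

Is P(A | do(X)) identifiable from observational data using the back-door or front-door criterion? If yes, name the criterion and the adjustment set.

desc(X)\{X}={A,B,S}; candidates ⊆ {Z}.
X↔A: latent back-door arc(s) into X.
size 0: {}; under {} X still reaches {A,S,Z} ∋ A.
size 1: {Z}; under {Z} X still reaches {A,S} ∋ A.
X↔A cannot be blocked by any observed set — no back-door set.
{B}: (i) intercepts every directed X→A path; (ii) no back-door X→{B}; (iii) {X} blocks every back-door {B}→A. Front-door holds.
P(A|do(X)) = Σ_{B} P(B|X) Σ_{X'} P(A|B,X')P(X').

P(A|do(X)): frontdoor, adjust for {B}.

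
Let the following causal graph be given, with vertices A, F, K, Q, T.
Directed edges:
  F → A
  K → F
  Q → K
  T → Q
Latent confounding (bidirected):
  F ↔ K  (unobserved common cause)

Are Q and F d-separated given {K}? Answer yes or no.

Bayes-Ball from Q | {K} reaches {A,F,T}.
F ∈ reach(Q|{K}) ⇒ Q ⊥̸ F | {K}.

No — Q and F are d-connected given {K}.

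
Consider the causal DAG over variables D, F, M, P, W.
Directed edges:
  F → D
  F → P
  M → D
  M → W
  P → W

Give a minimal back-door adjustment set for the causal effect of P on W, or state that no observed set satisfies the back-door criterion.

P→W: minimal back-door set ∅.

desc(P)\{P}={W}; candidates ⊆ {D,F,M}.
∅: P⊥W given ∅ in G with P→· removed — back-door holds.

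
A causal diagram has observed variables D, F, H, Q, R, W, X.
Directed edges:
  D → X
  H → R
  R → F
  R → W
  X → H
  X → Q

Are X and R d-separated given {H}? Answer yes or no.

Yes — X ⊥ R | {H}.

Bayes-Ball from X | {H} reaches {D,Q}.
R ∉ reach(X|{H}) ⇒ X ⊥ R | {H}.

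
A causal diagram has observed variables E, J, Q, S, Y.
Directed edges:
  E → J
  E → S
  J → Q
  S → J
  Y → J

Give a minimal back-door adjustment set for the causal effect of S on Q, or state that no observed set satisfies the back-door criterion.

S→Q: minimal back-door set {E}.

desc(S)\{S}={J,Q}; candidates ⊆ {E,Y}.
size 0: {}; under {} S still reaches {E,J,Q} ∋ Q.
{E}: S⊥Q given {E} in G with S→· removed — back-door holds.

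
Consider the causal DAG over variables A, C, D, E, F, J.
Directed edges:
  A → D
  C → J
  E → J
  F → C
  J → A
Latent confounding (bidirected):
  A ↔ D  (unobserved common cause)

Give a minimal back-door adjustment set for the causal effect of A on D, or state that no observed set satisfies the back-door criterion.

desc(A)\{A}={D}; candidates ⊆ {C,E,F,J}.
A↔D: latent back-door arc(s) into A.
size 0: {}; under {} A still reaches {C,D,E,F,J} ∋ D.
size 1: {C}, {E}, {F} …(+1); under {C} A still reaches {D,E,J} ∋ D.
size 2: {C,E}, {C,F}, {C,J} …(+3); under {C,E} A still reaches {D,J} ∋ D.
A↔D cannot be blocked by any observed set — no back-door set.

A→D: no observed back-door set.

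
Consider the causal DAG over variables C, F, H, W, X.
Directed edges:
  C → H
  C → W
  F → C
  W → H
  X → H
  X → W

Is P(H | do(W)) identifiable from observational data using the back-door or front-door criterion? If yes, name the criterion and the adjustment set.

desc(W)\{W}={H}; candidates ⊆ {C,F,X}.
size 0: {}; under {} W still reaches {C,F,H,X} ∋ H.
size 1: {C}, {F}, {X}; under {C} W still reaches {H,X} ∋ H.
{C,X}: W⊥H given {C,X} in G with W→· removed — back-door holds.
P(H|do(W)) = Σ_{C,X} P(H|W,C,X)·P(C,X).

P(H|do(W)): backdoor, adjust for {C, X}.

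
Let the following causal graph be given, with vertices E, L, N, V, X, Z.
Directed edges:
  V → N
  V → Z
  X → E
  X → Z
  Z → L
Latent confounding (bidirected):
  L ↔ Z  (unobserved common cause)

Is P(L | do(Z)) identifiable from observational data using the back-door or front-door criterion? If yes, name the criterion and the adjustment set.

P(L|do(Z)): not identifiable (no BD/FD set).

desc(Z)\{Z}={L}; candidates ⊆ {E,N,V,X}.
Z↔L: latent back-door arc(s) into Z.
size 0: {}; under {} Z still reaches {E,L,N,V,X} ∋ L.
size 1: {E}, {N}, {V} …(+1); under {E} Z still reaches {L,N,V,X} ∋ L.
size 2: {E,N}, {E,V}, {E,X} …(+3); under {E,N} Z still reaches {L,V,X} ∋ L.
Z↔L cannot be blocked by any observed set — no back-door set.
No mediator lies on a directed Z→…→L path.
Neither criterion identifies P(L|do(Z)) in this graph.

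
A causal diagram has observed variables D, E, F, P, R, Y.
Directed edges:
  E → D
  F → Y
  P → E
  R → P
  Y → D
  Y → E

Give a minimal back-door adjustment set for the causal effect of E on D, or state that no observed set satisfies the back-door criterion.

desc(E)\{E}={D}; candidates ⊆ {F,P,R,Y}.
size 0: {}; under {} E still reaches {D,F,P,R,Y} ∋ D.
{Y}: E⊥D given {Y} in G with E→· removed — back-door holds.

E→D: minimal back-door set {Y}.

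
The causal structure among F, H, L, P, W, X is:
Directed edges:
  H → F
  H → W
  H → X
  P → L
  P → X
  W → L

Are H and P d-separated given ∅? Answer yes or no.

Bayes-Ball from H | ∅ reaches {F,L,W,X}.
P ∉ reach(H|∅) ⇒ H ⊥ P | ∅.

Yes — H ⊥ P | ∅.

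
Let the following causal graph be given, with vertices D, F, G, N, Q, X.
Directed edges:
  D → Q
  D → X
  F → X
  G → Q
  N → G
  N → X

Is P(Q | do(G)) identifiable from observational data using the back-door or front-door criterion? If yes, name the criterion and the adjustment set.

desc(G)\{G}={Q}; candidates ⊆ {D,F,N,X}.
∅: G⊥Q given ∅ in G with G→· removed — back-door holds.
P(Q|do(G)) = P(Q|G) — no adjustment needed.

P(Q|do(G)): backdoor, adjust for ∅.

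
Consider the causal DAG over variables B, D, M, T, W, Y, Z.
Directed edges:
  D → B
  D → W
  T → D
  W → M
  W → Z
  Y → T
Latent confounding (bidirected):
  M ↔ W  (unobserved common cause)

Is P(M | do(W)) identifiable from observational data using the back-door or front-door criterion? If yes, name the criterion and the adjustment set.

desc(W)\{W}={M,Z}; candidates ⊆ {B,D,T,Y}.
W↔M: latent back-door arc(s) into W.
size 0: {}; under {} W still reaches {B,D,M,T,Y} ∋ M.
size 1: {B}, {D}, {T} …(+1); under {B} W still reaches {D,M,T,Y} ∋ M.
size 2: {B,D}, {B,T}, {B,Y} …(+3); under {B,D} W still reaches {M} ∋ M.
W↔M cannot be blocked by any observed set — no back-door set.
No mediator lies on a directed W→…→M path.
Neither criterion identifies P(M|do(W)) in this graph.

P(M|do(W)): not identifiable (no BD/FD set).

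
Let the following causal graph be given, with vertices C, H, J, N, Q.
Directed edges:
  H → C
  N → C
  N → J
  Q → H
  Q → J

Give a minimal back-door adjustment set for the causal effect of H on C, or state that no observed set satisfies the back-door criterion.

desc(H)\{H}={C}; candidates ⊆ {J,N,Q}.
∅: H⊥C given ∅ in G with H→· removed — back-door holds.

H→C: minimal back-door set ∅.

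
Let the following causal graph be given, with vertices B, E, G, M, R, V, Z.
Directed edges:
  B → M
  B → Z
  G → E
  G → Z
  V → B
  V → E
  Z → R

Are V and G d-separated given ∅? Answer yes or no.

Bayes-Ball from V | ∅ reaches {B,E,M,R,Z}.
G ∉ reach(V|∅) ⇒ V ⊥ G | ∅.

Yes — V ⊥ G | ∅.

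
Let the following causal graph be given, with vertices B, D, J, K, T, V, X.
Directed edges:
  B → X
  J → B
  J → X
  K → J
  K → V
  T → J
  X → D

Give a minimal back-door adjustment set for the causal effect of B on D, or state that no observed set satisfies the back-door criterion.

desc(B)\{B}={D,X}; candidates ⊆ {J,K,T,V}.
size 0: {}; under {} B still reaches {D,J,K,T,V,X} ∋ D.
{J}: B⊥D given {J} in G with B→· removed — back-door holds.

B→D: minimal back-door set {J}.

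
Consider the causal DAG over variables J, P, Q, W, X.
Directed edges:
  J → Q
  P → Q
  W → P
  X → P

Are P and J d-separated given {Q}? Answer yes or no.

No — P and J are d-connected given {Q}.

Bayes-Ball from P | {Q} reaches {J,W,X}.
J ∈ reach(P|{Q}) ⇒ P ⊥̸ J | {Q}.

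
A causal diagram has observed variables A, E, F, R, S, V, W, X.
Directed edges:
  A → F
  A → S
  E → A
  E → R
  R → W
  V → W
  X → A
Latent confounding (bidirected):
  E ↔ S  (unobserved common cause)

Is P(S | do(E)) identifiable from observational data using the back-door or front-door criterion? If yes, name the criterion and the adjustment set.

P(S|do(E)): frontdoor, adjust for {A}.

desc(E)\{E}={A,F,R,S,W}; candidates ⊆ {V,X}.
E↔S: latent back-door arc(s) into E.
size 0: {}; under {} E still reaches {S} ∋ S.
size 1: {V}, {X}; under {V} E still reaches {S} ∋ S.
size 2: {V,X}; under {V,X} E still reaches {S} ∋ S.
E↔S cannot be blocked by any observed set — no back-door set.
{A}: (i) intercepts every directed E→S path; (ii) no back-door E→{A}; (iii) {E} blocks every back-door {A}→S. Front-door holds.
P(S|do(E)) = Σ_{A} P(A|E) Σ_{E'} P(S|A,E')P(E').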